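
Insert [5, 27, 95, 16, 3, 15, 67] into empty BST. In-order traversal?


Insert 5: root
Insert 27: R from 5
Insert 95: R from 5 -> R from 27
Insert 16: R from 5 -> L from 27
Insert 3: L from 5
Insert 15: R from 5 -> L from 27 -> L from 16
Insert 67: R from 5 -> R from 27 -> L from 95

In-order: [3, 5, 15, 16, 27, 67, 95]


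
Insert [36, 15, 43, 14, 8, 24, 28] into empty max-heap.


Insert 36: [36]
Insert 15: [36, 15]
Insert 43: [43, 15, 36]
Insert 14: [43, 15, 36, 14]
Insert 8: [43, 15, 36, 14, 8]
Insert 24: [43, 15, 36, 14, 8, 24]
Insert 28: [43, 15, 36, 14, 8, 24, 28]

Final heap: [43, 15, 36, 14, 8, 24, 28]


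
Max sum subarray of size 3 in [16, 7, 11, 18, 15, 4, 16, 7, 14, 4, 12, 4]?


[0:3]: 34
[1:4]: 36
[2:5]: 44
[3:6]: 37
[4:7]: 35
[5:8]: 27
[6:9]: 37
[7:10]: 25
[8:11]: 30
[9:12]: 20

Max: 44 at [2:5]


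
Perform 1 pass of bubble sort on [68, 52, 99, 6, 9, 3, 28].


Initial: [68, 52, 99, 6, 9, 3, 28]
Pass 1: [52, 68, 6, 9, 3, 28, 99] (5 swaps)

After 1 pass: [52, 68, 6, 9, 3, 28, 99]


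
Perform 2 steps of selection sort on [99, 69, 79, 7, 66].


Initial: [99, 69, 79, 7, 66]
Step 1: min=7 at 3
  Swap: [7, 69, 79, 99, 66]
Step 2: min=66 at 4
  Swap: [7, 66, 79, 99, 69]

After 2 steps: [7, 66, 79, 99, 69]


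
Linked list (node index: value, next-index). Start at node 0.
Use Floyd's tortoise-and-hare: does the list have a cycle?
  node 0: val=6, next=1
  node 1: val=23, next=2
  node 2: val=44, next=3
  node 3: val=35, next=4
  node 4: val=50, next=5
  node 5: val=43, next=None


Floyd's tortoise (slow, +1) and hare (fast, +2):
  init: slow=0, fast=0
  step 1: slow=1, fast=2
  step 2: slow=2, fast=4
  step 3: fast 4->5->None, no cycle

Cycle: no


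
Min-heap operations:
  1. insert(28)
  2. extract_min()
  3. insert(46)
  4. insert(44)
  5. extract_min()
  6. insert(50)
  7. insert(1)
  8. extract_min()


insert(28) -> [28]
extract_min()->28, []
insert(46) -> [46]
insert(44) -> [44, 46]
extract_min()->44, [46]
insert(50) -> [46, 50]
insert(1) -> [1, 50, 46]
extract_min()->1, [46, 50]

Final heap: [46, 50]


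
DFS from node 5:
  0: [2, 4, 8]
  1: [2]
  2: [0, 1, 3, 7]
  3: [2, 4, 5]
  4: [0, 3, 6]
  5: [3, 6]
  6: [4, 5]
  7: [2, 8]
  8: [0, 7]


Visit 5, push [6, 3]
Visit 3, push [4, 2]
Visit 2, push [7, 1, 0]
Visit 0, push [8, 4]
Visit 4, push [6]
Visit 6, push []
Visit 8, push [7]
Visit 7, push []
Visit 1, push []

DFS order: [5, 3, 2, 0, 4, 6, 8, 7, 1]


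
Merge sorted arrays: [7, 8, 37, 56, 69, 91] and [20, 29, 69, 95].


Take 7 from A
Take 8 from A
Take 20 from B
Take 29 from B
Take 37 from A
Take 56 from A
Take 69 from A
Take 69 from B
Take 91 from A

Merged: [7, 8, 20, 29, 37, 56, 69, 69, 91, 95]


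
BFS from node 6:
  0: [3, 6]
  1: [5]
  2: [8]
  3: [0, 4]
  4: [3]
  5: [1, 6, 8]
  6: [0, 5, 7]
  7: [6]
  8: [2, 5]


Visit 6, enqueue [0, 5, 7]
Visit 0, enqueue [3]
Visit 5, enqueue [1, 8]
Visit 7, enqueue []
Visit 3, enqueue [4]
Visit 1, enqueue []
Visit 8, enqueue [2]
Visit 4, enqueue []
Visit 2, enqueue []

BFS order: [6, 0, 5, 7, 3, 1, 8, 4, 2]


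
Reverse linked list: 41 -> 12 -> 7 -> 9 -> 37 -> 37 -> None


Step 1: curr=41, set curr.next=prev(None) | reversed so far: 41
Step 2: curr=12, set curr.next=prev(41) | reversed so far: 12 -> 41
Step 3: curr=7, set curr.next=prev(12) | reversed so far: 7 -> 12 -> 41
Step 4: curr=9, set curr.next=prev(7) | reversed so far: 9 -> 7 -> 12 -> 41
Step 5: curr=37, set curr.next=prev(9) | reversed so far: 37 -> 9 -> 7 -> 12 -> 41
Step 6: curr=37, set curr.next=prev(37) | reversed so far: 37 -> 37 -> 9 -> 7 -> 12 -> 41

37 -> 37 -> 9 -> 7 -> 12 -> 41 -> None


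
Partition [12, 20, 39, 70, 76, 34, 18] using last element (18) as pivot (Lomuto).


Pivot: 18
  12 <= 18: advance i (no swap)
Place pivot at 1: [12, 18, 39, 70, 76, 34, 20]

Partitioned: [12, 18, 39, 70, 76, 34, 20]


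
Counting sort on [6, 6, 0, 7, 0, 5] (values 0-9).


Input: [6, 6, 0, 7, 0, 5]
Counts: [2, 0, 0, 0, 0, 1, 2, 1, 0, 0]

Sorted: [0, 0, 5, 6, 6, 7]


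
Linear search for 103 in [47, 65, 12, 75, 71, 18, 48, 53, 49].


i=0: 47!=103
i=1: 65!=103
i=2: 12!=103
i=3: 75!=103
i=4: 71!=103
i=5: 18!=103
i=6: 48!=103
i=7: 53!=103
i=8: 49!=103

Not found, 9 comps


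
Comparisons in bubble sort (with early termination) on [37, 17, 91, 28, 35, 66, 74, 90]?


Algorithm: bubble sort (with early termination)
Input: [37, 17, 91, 28, 35, 66, 74, 90]
Sorted: [17, 28, 35, 37, 66, 74, 90, 91]

18


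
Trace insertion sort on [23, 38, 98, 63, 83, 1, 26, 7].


Initial: [23, 38, 98, 63, 83, 1, 26, 7]
Insert 38: [23, 38, 98, 63, 83, 1, 26, 7]
Insert 98: [23, 38, 98, 63, 83, 1, 26, 7]
Insert 63: [23, 38, 63, 98, 83, 1, 26, 7]
Insert 83: [23, 38, 63, 83, 98, 1, 26, 7]
Insert 1: [1, 23, 38, 63, 83, 98, 26, 7]
Insert 26: [1, 23, 26, 38, 63, 83, 98, 7]
Insert 7: [1, 7, 23, 26, 38, 63, 83, 98]

Sorted: [1, 7, 23, 26, 38, 63, 83, 98]


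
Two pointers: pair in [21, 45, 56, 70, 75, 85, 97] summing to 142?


lo=0(21)+hi=6(97)=118
lo=1(45)+hi=6(97)=142

Yes: 45+97=142


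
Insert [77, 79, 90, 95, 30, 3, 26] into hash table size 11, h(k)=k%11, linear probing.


Insert 77: h=0 -> slot 0
Insert 79: h=2 -> slot 2
Insert 90: h=2, 1 probes -> slot 3
Insert 95: h=7 -> slot 7
Insert 30: h=8 -> slot 8
Insert 3: h=3, 1 probes -> slot 4
Insert 26: h=4, 1 probes -> slot 5

Table: [77, None, 79, 90, 3, 26, None, 95, 30, None, None]


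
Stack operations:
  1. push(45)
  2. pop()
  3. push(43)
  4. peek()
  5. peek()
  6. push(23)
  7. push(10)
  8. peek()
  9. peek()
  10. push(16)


push(45) -> [45]
pop()->45, []
push(43) -> [43]
peek()->43
peek()->43
push(23) -> [43, 23]
push(10) -> [43, 23, 10]
peek()->10
peek()->10
push(16) -> [43, 23, 10, 16]

Final stack: [43, 23, 10, 16]


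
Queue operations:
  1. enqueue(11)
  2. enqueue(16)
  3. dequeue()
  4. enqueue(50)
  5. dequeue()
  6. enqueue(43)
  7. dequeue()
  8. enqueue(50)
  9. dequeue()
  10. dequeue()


enqueue(11) -> [11]
enqueue(16) -> [11, 16]
dequeue()->11, [16]
enqueue(50) -> [16, 50]
dequeue()->16, [50]
enqueue(43) -> [50, 43]
dequeue()->50, [43]
enqueue(50) -> [43, 50]
dequeue()->43, [50]
dequeue()->50, []

Final queue: []


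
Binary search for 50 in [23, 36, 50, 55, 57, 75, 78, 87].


Step 1: lo=0, hi=7, mid=3, val=55
Step 2: lo=0, hi=2, mid=1, val=36
Step 3: lo=2, hi=2, mid=2, val=50

Found at index 2


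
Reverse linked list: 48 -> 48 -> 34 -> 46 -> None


Step 1: curr=48, set curr.next=prev(None) | reversed so far: 48
Step 2: curr=48, set curr.next=prev(48) | reversed so far: 48 -> 48
Step 3: curr=34, set curr.next=prev(48) | reversed so far: 34 -> 48 -> 48
Step 4: curr=46, set curr.next=prev(34) | reversed so far: 46 -> 34 -> 48 -> 48

46 -> 34 -> 48 -> 48 -> None


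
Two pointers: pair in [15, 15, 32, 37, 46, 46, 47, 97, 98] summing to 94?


lo=0(15)+hi=8(98)=113
lo=0(15)+hi=7(97)=112
lo=0(15)+hi=6(47)=62
lo=1(15)+hi=6(47)=62
lo=2(32)+hi=6(47)=79
lo=3(37)+hi=6(47)=84
lo=4(46)+hi=6(47)=93
lo=5(46)+hi=6(47)=93

No pair found


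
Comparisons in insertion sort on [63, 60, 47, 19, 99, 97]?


Algorithm: insertion sort
Input: [63, 60, 47, 19, 99, 97]
Sorted: [19, 47, 60, 63, 97, 99]

9


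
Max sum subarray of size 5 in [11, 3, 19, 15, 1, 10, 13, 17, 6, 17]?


[0:5]: 49
[1:6]: 48
[2:7]: 58
[3:8]: 56
[4:9]: 47
[5:10]: 63

Max: 63 at [5:10]


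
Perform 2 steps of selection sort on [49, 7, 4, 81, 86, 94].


Initial: [49, 7, 4, 81, 86, 94]
Step 1: min=4 at 2
  Swap: [4, 7, 49, 81, 86, 94]
Step 2: min=7 at 1
  Swap: [4, 7, 49, 81, 86, 94]

After 2 steps: [4, 7, 49, 81, 86, 94]


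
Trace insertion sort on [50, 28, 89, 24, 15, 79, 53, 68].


Initial: [50, 28, 89, 24, 15, 79, 53, 68]
Insert 28: [28, 50, 89, 24, 15, 79, 53, 68]
Insert 89: [28, 50, 89, 24, 15, 79, 53, 68]
Insert 24: [24, 28, 50, 89, 15, 79, 53, 68]
Insert 15: [15, 24, 28, 50, 89, 79, 53, 68]
Insert 79: [15, 24, 28, 50, 79, 89, 53, 68]
Insert 53: [15, 24, 28, 50, 53, 79, 89, 68]
Insert 68: [15, 24, 28, 50, 53, 68, 79, 89]

Sorted: [15, 24, 28, 50, 53, 68, 79, 89]


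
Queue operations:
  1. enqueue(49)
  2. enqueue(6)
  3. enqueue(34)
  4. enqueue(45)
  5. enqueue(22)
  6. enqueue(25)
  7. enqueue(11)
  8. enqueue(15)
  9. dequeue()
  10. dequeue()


enqueue(49) -> [49]
enqueue(6) -> [49, 6]
enqueue(34) -> [49, 6, 34]
enqueue(45) -> [49, 6, 34, 45]
enqueue(22) -> [49, 6, 34, 45, 22]
enqueue(25) -> [49, 6, 34, 45, 22, 25]
enqueue(11) -> [49, 6, 34, 45, 22, 25, 11]
enqueue(15) -> [49, 6, 34, 45, 22, 25, 11, 15]
dequeue()->49, [6, 34, 45, 22, 25, 11, 15]
dequeue()->6, [34, 45, 22, 25, 11, 15]

Final queue: [34, 45, 22, 25, 11, 15]


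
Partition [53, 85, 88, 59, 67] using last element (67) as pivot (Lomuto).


Pivot: 67
  53 <= 67: advance i (no swap)
  59 <= 67: swap -> [53, 59, 88, 85, 67]
Place pivot at 2: [53, 59, 67, 85, 88]

Partitioned: [53, 59, 67, 85, 88]


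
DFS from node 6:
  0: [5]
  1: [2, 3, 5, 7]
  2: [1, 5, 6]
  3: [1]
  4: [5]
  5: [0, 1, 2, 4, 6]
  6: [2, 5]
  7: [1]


Visit 6, push [5, 2]
Visit 2, push [5, 1]
Visit 1, push [7, 5, 3]
Visit 3, push []
Visit 5, push [4, 0]
Visit 0, push []
Visit 4, push []
Visit 7, push []

DFS order: [6, 2, 1, 3, 5, 0, 4, 7]


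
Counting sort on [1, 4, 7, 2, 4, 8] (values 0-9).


Input: [1, 4, 7, 2, 4, 8]
Counts: [0, 1, 1, 0, 2, 0, 0, 1, 1, 0]

Sorted: [1, 2, 4, 4, 7, 8]


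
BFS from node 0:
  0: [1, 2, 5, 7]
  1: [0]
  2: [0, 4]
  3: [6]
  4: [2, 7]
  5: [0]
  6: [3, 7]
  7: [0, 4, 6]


Visit 0, enqueue [1, 2, 5, 7]
Visit 1, enqueue []
Visit 2, enqueue [4]
Visit 5, enqueue []
Visit 7, enqueue [6]
Visit 4, enqueue []
Visit 6, enqueue [3]
Visit 3, enqueue []

BFS order: [0, 1, 2, 5, 7, 4, 6, 3]


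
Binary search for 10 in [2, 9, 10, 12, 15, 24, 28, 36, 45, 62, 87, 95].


Step 1: lo=0, hi=11, mid=5, val=24
Step 2: lo=0, hi=4, mid=2, val=10

Found at index 2


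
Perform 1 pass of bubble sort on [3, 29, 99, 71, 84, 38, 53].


Initial: [3, 29, 99, 71, 84, 38, 53]
Pass 1: [3, 29, 71, 84, 38, 53, 99] (4 swaps)

After 1 pass: [3, 29, 71, 84, 38, 53, 99]


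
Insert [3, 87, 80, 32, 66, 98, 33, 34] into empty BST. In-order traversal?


Insert 3: root
Insert 87: R from 3
Insert 80: R from 3 -> L from 87
Insert 32: R from 3 -> L from 87 -> L from 80
Insert 66: R from 3 -> L from 87 -> L from 80 -> R from 32
Insert 98: R from 3 -> R from 87
Insert 33: R from 3 -> L from 87 -> L from 80 -> R from 32 -> L from 66
Insert 34: R from 3 -> L from 87 -> L from 80 -> R from 32 -> L from 66 -> R from 33

In-order: [3, 32, 33, 34, 66, 80, 87, 98]


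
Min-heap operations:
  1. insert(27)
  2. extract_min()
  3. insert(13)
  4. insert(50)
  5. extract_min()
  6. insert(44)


insert(27) -> [27]
extract_min()->27, []
insert(13) -> [13]
insert(50) -> [13, 50]
extract_min()->13, [50]
insert(44) -> [44, 50]

Final heap: [44, 50]


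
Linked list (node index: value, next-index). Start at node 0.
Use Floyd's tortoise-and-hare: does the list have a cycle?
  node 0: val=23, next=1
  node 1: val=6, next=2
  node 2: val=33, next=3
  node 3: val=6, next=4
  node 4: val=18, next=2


Floyd's tortoise (slow, +1) and hare (fast, +2):
  init: slow=0, fast=0
  step 1: slow=1, fast=2
  step 2: slow=2, fast=4
  step 3: slow=3, fast=3
  slow == fast at node 3: cycle detected

Cycle: yes


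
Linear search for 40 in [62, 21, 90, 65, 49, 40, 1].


i=0: 62!=40
i=1: 21!=40
i=2: 90!=40
i=3: 65!=40
i=4: 49!=40
i=5: 40==40 found!

Found at 5, 6 comps


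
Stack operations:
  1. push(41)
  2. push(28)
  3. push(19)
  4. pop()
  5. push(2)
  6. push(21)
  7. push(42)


push(41) -> [41]
push(28) -> [41, 28]
push(19) -> [41, 28, 19]
pop()->19, [41, 28]
push(2) -> [41, 28, 2]
push(21) -> [41, 28, 2, 21]
push(42) -> [41, 28, 2, 21, 42]

Final stack: [41, 28, 2, 21, 42]


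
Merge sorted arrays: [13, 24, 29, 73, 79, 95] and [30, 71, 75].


Take 13 from A
Take 24 from A
Take 29 from A
Take 30 from B
Take 71 from B
Take 73 from A
Take 75 from B

Merged: [13, 24, 29, 30, 71, 73, 75, 79, 95]


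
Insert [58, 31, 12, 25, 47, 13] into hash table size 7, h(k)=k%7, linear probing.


Insert 58: h=2 -> slot 2
Insert 31: h=3 -> slot 3
Insert 12: h=5 -> slot 5
Insert 25: h=4 -> slot 4
Insert 47: h=5, 1 probes -> slot 6
Insert 13: h=6, 1 probes -> slot 0

Table: [13, None, 58, 31, 25, 12, 47]


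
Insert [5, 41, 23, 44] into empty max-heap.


Insert 5: [5]
Insert 41: [41, 5]
Insert 23: [41, 5, 23]
Insert 44: [44, 41, 23, 5]

Final heap: [44, 41, 23, 5]


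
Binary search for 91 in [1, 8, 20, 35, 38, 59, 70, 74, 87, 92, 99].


Step 1: lo=0, hi=10, mid=5, val=59
Step 2: lo=6, hi=10, mid=8, val=87
Step 3: lo=9, hi=10, mid=9, val=92

Not found


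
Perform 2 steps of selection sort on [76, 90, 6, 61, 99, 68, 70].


Initial: [76, 90, 6, 61, 99, 68, 70]
Step 1: min=6 at 2
  Swap: [6, 90, 76, 61, 99, 68, 70]
Step 2: min=61 at 3
  Swap: [6, 61, 76, 90, 99, 68, 70]

After 2 steps: [6, 61, 76, 90, 99, 68, 70]


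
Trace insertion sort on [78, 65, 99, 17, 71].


Initial: [78, 65, 99, 17, 71]
Insert 65: [65, 78, 99, 17, 71]
Insert 99: [65, 78, 99, 17, 71]
Insert 17: [17, 65, 78, 99, 71]
Insert 71: [17, 65, 71, 78, 99]

Sorted: [17, 65, 71, 78, 99]


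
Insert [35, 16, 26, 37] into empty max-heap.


Insert 35: [35]
Insert 16: [35, 16]
Insert 26: [35, 16, 26]
Insert 37: [37, 35, 26, 16]

Final heap: [37, 35, 26, 16]


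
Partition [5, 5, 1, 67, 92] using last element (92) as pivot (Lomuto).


Pivot: 92
  5 <= 92: advance i (no swap)
  5 <= 92: advance i (no swap)
  1 <= 92: advance i (no swap)
  67 <= 92: advance i (no swap)
Place pivot at 4: [5, 5, 1, 67, 92]

Partitioned: [5, 5, 1, 67, 92]


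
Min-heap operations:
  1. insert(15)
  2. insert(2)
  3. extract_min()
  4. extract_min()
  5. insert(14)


insert(15) -> [15]
insert(2) -> [2, 15]
extract_min()->2, [15]
extract_min()->15, []
insert(14) -> [14]

Final heap: [14]


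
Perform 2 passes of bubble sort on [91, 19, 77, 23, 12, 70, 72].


Initial: [91, 19, 77, 23, 12, 70, 72]
Pass 1: [19, 77, 23, 12, 70, 72, 91] (6 swaps)
Pass 2: [19, 23, 12, 70, 72, 77, 91] (4 swaps)

After 2 passes: [19, 23, 12, 70, 72, 77, 91]


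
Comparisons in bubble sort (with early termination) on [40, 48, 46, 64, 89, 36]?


Algorithm: bubble sort (with early termination)
Input: [40, 48, 46, 64, 89, 36]
Sorted: [36, 40, 46, 48, 64, 89]

15


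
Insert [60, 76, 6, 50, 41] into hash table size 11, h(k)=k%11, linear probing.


Insert 60: h=5 -> slot 5
Insert 76: h=10 -> slot 10
Insert 6: h=6 -> slot 6
Insert 50: h=6, 1 probes -> slot 7
Insert 41: h=8 -> slot 8

Table: [None, None, None, None, None, 60, 6, 50, 41, None, 76]


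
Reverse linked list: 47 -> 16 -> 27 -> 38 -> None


Step 1: curr=47, set curr.next=prev(None) | reversed so far: 47
Step 2: curr=16, set curr.next=prev(47) | reversed so far: 16 -> 47
Step 3: curr=27, set curr.next=prev(16) | reversed so far: 27 -> 16 -> 47
Step 4: curr=38, set curr.next=prev(27) | reversed so far: 38 -> 27 -> 16 -> 47

38 -> 27 -> 16 -> 47 -> None


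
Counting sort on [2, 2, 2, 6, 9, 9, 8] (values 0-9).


Input: [2, 2, 2, 6, 9, 9, 8]
Counts: [0, 0, 3, 0, 0, 0, 1, 0, 1, 2]

Sorted: [2, 2, 2, 6, 8, 9, 9]


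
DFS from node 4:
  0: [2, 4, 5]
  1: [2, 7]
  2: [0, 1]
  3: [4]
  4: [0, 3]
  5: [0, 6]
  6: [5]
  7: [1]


Visit 4, push [3, 0]
Visit 0, push [5, 2]
Visit 2, push [1]
Visit 1, push [7]
Visit 7, push []
Visit 5, push [6]
Visit 6, push []
Visit 3, push []

DFS order: [4, 0, 2, 1, 7, 5, 6, 3]


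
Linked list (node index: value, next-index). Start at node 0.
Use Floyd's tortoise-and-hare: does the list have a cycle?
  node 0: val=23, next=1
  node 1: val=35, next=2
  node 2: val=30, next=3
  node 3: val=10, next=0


Floyd's tortoise (slow, +1) and hare (fast, +2):
  init: slow=0, fast=0
  step 1: slow=1, fast=2
  step 2: slow=2, fast=0
  step 3: slow=3, fast=2
  step 4: slow=0, fast=0
  slow == fast at node 0: cycle detected

Cycle: yes


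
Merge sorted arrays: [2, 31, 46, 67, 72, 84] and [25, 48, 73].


Take 2 from A
Take 25 from B
Take 31 from A
Take 46 from A
Take 48 from B
Take 67 from A
Take 72 from A
Take 73 from B

Merged: [2, 25, 31, 46, 48, 67, 72, 73, 84]


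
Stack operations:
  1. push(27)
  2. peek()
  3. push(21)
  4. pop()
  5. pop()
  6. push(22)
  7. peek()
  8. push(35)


push(27) -> [27]
peek()->27
push(21) -> [27, 21]
pop()->21, [27]
pop()->27, []
push(22) -> [22]
peek()->22
push(35) -> [22, 35]

Final stack: [22, 35]


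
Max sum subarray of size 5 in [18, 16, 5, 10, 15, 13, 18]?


[0:5]: 64
[1:6]: 59
[2:7]: 61

Max: 64 at [0:5]


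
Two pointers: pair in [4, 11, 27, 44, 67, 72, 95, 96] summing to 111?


lo=0(4)+hi=7(96)=100
lo=1(11)+hi=7(96)=107
lo=2(27)+hi=7(96)=123
lo=2(27)+hi=6(95)=122
lo=2(27)+hi=5(72)=99
lo=3(44)+hi=5(72)=116
lo=3(44)+hi=4(67)=111

Yes: 44+67=111


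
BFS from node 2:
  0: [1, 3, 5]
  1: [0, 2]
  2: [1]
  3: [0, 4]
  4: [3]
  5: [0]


Visit 2, enqueue [1]
Visit 1, enqueue [0]
Visit 0, enqueue [3, 5]
Visit 3, enqueue [4]
Visit 5, enqueue []
Visit 4, enqueue []

BFS order: [2, 1, 0, 3, 5, 4]


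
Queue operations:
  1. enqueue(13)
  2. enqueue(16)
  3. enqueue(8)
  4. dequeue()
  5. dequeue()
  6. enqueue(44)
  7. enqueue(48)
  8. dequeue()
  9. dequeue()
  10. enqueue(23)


enqueue(13) -> [13]
enqueue(16) -> [13, 16]
enqueue(8) -> [13, 16, 8]
dequeue()->13, [16, 8]
dequeue()->16, [8]
enqueue(44) -> [8, 44]
enqueue(48) -> [8, 44, 48]
dequeue()->8, [44, 48]
dequeue()->44, [48]
enqueue(23) -> [48, 23]

Final queue: [48, 23]


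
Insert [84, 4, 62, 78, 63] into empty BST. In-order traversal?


Insert 84: root
Insert 4: L from 84
Insert 62: L from 84 -> R from 4
Insert 78: L from 84 -> R from 4 -> R from 62
Insert 63: L from 84 -> R from 4 -> R from 62 -> L from 78

In-order: [4, 62, 63, 78, 84]


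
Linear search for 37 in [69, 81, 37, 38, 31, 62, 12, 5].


i=0: 69!=37
i=1: 81!=37
i=2: 37==37 found!

Found at 2, 3 comps


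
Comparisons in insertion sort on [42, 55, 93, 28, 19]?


Algorithm: insertion sort
Input: [42, 55, 93, 28, 19]
Sorted: [19, 28, 42, 55, 93]

9


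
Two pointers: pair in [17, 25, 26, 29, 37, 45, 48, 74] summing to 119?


lo=0(17)+hi=7(74)=91
lo=1(25)+hi=7(74)=99
lo=2(26)+hi=7(74)=100
lo=3(29)+hi=7(74)=103
lo=4(37)+hi=7(74)=111
lo=5(45)+hi=7(74)=119

Yes: 45+74=119


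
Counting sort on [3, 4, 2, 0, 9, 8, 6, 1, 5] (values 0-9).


Input: [3, 4, 2, 0, 9, 8, 6, 1, 5]
Counts: [1, 1, 1, 1, 1, 1, 1, 0, 1, 1]

Sorted: [0, 1, 2, 3, 4, 5, 6, 8, 9]


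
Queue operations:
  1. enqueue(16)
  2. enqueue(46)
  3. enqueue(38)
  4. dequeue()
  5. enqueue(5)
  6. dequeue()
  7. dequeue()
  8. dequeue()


enqueue(16) -> [16]
enqueue(46) -> [16, 46]
enqueue(38) -> [16, 46, 38]
dequeue()->16, [46, 38]
enqueue(5) -> [46, 38, 5]
dequeue()->46, [38, 5]
dequeue()->38, [5]
dequeue()->5, []

Final queue: []


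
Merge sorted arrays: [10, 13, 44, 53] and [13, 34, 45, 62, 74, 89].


Take 10 from A
Take 13 from A
Take 13 from B
Take 34 from B
Take 44 from A
Take 45 from B
Take 53 from A

Merged: [10, 13, 13, 34, 44, 45, 53, 62, 74, 89]


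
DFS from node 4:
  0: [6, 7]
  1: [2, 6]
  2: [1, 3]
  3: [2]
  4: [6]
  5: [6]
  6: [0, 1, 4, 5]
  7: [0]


Visit 4, push [6]
Visit 6, push [5, 1, 0]
Visit 0, push [7]
Visit 7, push []
Visit 1, push [2]
Visit 2, push [3]
Visit 3, push []
Visit 5, push []

DFS order: [4, 6, 0, 7, 1, 2, 3, 5]


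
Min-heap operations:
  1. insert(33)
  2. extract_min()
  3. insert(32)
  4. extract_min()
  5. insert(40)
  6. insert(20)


insert(33) -> [33]
extract_min()->33, []
insert(32) -> [32]
extract_min()->32, []
insert(40) -> [40]
insert(20) -> [20, 40]

Final heap: [20, 40]


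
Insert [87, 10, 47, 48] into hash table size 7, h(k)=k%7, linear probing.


Insert 87: h=3 -> slot 3
Insert 10: h=3, 1 probes -> slot 4
Insert 47: h=5 -> slot 5
Insert 48: h=6 -> slot 6

Table: [None, None, None, 87, 10, 47, 48]


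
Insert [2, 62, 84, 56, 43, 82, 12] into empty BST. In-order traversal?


Insert 2: root
Insert 62: R from 2
Insert 84: R from 2 -> R from 62
Insert 56: R from 2 -> L from 62
Insert 43: R from 2 -> L from 62 -> L from 56
Insert 82: R from 2 -> R from 62 -> L from 84
Insert 12: R from 2 -> L from 62 -> L from 56 -> L from 43

In-order: [2, 12, 43, 56, 62, 82, 84]


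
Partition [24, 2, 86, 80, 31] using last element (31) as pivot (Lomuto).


Pivot: 31
  24 <= 31: advance i (no swap)
  2 <= 31: advance i (no swap)
Place pivot at 2: [24, 2, 31, 80, 86]

Partitioned: [24, 2, 31, 80, 86]


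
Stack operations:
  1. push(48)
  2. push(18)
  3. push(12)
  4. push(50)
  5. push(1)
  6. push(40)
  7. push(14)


push(48) -> [48]
push(18) -> [48, 18]
push(12) -> [48, 18, 12]
push(50) -> [48, 18, 12, 50]
push(1) -> [48, 18, 12, 50, 1]
push(40) -> [48, 18, 12, 50, 1, 40]
push(14) -> [48, 18, 12, 50, 1, 40, 14]

Final stack: [48, 18, 12, 50, 1, 40, 14]


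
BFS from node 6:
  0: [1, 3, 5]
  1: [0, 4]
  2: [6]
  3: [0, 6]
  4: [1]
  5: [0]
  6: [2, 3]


Visit 6, enqueue [2, 3]
Visit 2, enqueue []
Visit 3, enqueue [0]
Visit 0, enqueue [1, 5]
Visit 1, enqueue [4]
Visit 5, enqueue []
Visit 4, enqueue []

BFS order: [6, 2, 3, 0, 1, 5, 4]


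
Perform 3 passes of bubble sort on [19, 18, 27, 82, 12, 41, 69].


Initial: [19, 18, 27, 82, 12, 41, 69]
Pass 1: [18, 19, 27, 12, 41, 69, 82] (4 swaps)
Pass 2: [18, 19, 12, 27, 41, 69, 82] (1 swaps)
Pass 3: [18, 12, 19, 27, 41, 69, 82] (1 swaps)

After 3 passes: [18, 12, 19, 27, 41, 69, 82]


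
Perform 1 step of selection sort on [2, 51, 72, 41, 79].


Initial: [2, 51, 72, 41, 79]
Step 1: min=2 at 0
  Swap: [2, 51, 72, 41, 79]

After 1 step: [2, 51, 72, 41, 79]


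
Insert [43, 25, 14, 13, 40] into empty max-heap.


Insert 43: [43]
Insert 25: [43, 25]
Insert 14: [43, 25, 14]
Insert 13: [43, 25, 14, 13]
Insert 40: [43, 40, 14, 13, 25]

Final heap: [43, 40, 14, 13, 25]


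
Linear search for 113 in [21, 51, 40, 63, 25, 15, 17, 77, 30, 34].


i=0: 21!=113
i=1: 51!=113
i=2: 40!=113
i=3: 63!=113
i=4: 25!=113
i=5: 15!=113
i=6: 17!=113
i=7: 77!=113
i=8: 30!=113
i=9: 34!=113

Not found, 10 comps


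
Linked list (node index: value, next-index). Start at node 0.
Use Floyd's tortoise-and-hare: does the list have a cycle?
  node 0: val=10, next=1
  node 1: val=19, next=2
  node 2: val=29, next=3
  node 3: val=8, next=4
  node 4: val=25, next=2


Floyd's tortoise (slow, +1) and hare (fast, +2):
  init: slow=0, fast=0
  step 1: slow=1, fast=2
  step 2: slow=2, fast=4
  step 3: slow=3, fast=3
  slow == fast at node 3: cycle detected

Cycle: yes


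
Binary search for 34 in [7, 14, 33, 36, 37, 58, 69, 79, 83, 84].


Step 1: lo=0, hi=9, mid=4, val=37
Step 2: lo=0, hi=3, mid=1, val=14
Step 3: lo=2, hi=3, mid=2, val=33
Step 4: lo=3, hi=3, mid=3, val=36

Not found


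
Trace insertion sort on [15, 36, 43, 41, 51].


Initial: [15, 36, 43, 41, 51]
Insert 36: [15, 36, 43, 41, 51]
Insert 43: [15, 36, 43, 41, 51]
Insert 41: [15, 36, 41, 43, 51]
Insert 51: [15, 36, 41, 43, 51]

Sorted: [15, 36, 41, 43, 51]


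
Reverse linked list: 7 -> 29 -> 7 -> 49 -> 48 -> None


Step 1: curr=7, set curr.next=prev(None) | reversed so far: 7
Step 2: curr=29, set curr.next=prev(7) | reversed so far: 29 -> 7
Step 3: curr=7, set curr.next=prev(29) | reversed so far: 7 -> 29 -> 7
Step 4: curr=49, set curr.next=prev(7) | reversed so far: 49 -> 7 -> 29 -> 7
Step 5: curr=48, set curr.next=prev(49) | reversed so far: 48 -> 49 -> 7 -> 29 -> 7

48 -> 49 -> 7 -> 29 -> 7 -> None


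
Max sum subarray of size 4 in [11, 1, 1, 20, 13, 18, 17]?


[0:4]: 33
[1:5]: 35
[2:6]: 52
[3:7]: 68

Max: 68 at [3:7]


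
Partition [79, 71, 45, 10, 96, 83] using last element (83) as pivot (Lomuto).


Pivot: 83
  79 <= 83: advance i (no swap)
  71 <= 83: advance i (no swap)
  45 <= 83: advance i (no swap)
  10 <= 83: advance i (no swap)
Place pivot at 4: [79, 71, 45, 10, 83, 96]

Partitioned: [79, 71, 45, 10, 83, 96]


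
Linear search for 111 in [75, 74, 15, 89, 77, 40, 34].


i=0: 75!=111
i=1: 74!=111
i=2: 15!=111
i=3: 89!=111
i=4: 77!=111
i=5: 40!=111
i=6: 34!=111

Not found, 7 comps


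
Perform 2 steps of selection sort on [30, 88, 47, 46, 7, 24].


Initial: [30, 88, 47, 46, 7, 24]
Step 1: min=7 at 4
  Swap: [7, 88, 47, 46, 30, 24]
Step 2: min=24 at 5
  Swap: [7, 24, 47, 46, 30, 88]

After 2 steps: [7, 24, 47, 46, 30, 88]


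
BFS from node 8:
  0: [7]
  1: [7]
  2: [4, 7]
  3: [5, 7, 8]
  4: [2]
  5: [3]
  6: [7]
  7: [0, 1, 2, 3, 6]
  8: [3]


Visit 8, enqueue [3]
Visit 3, enqueue [5, 7]
Visit 5, enqueue []
Visit 7, enqueue [0, 1, 2, 6]
Visit 0, enqueue []
Visit 1, enqueue []
Visit 2, enqueue [4]
Visit 6, enqueue []
Visit 4, enqueue []

BFS order: [8, 3, 5, 7, 0, 1, 2, 6, 4]


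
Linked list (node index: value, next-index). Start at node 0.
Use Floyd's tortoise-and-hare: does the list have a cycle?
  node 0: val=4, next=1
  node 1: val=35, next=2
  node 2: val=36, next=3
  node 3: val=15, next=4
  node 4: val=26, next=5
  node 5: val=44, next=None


Floyd's tortoise (slow, +1) and hare (fast, +2):
  init: slow=0, fast=0
  step 1: slow=1, fast=2
  step 2: slow=2, fast=4
  step 3: fast 4->5->None, no cycle

Cycle: no


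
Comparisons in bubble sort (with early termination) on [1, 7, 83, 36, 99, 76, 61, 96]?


Algorithm: bubble sort (with early termination)
Input: [1, 7, 83, 36, 99, 76, 61, 96]
Sorted: [1, 7, 36, 61, 76, 83, 96, 99]

22


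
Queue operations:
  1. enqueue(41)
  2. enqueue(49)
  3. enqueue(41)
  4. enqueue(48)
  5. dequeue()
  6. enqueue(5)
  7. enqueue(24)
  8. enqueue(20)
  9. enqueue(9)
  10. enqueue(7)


enqueue(41) -> [41]
enqueue(49) -> [41, 49]
enqueue(41) -> [41, 49, 41]
enqueue(48) -> [41, 49, 41, 48]
dequeue()->41, [49, 41, 48]
enqueue(5) -> [49, 41, 48, 5]
enqueue(24) -> [49, 41, 48, 5, 24]
enqueue(20) -> [49, 41, 48, 5, 24, 20]
enqueue(9) -> [49, 41, 48, 5, 24, 20, 9]
enqueue(7) -> [49, 41, 48, 5, 24, 20, 9, 7]

Final queue: [49, 41, 48, 5, 24, 20, 9, 7]


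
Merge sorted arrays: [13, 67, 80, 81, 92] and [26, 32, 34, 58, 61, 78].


Take 13 from A
Take 26 from B
Take 32 from B
Take 34 from B
Take 58 from B
Take 61 from B
Take 67 from A
Take 78 from B

Merged: [13, 26, 32, 34, 58, 61, 67, 78, 80, 81, 92]


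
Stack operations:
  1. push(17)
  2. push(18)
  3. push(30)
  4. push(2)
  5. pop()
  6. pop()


push(17) -> [17]
push(18) -> [17, 18]
push(30) -> [17, 18, 30]
push(2) -> [17, 18, 30, 2]
pop()->2, [17, 18, 30]
pop()->30, [17, 18]

Final stack: [17, 18]


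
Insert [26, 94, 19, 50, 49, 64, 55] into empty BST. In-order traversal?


Insert 26: root
Insert 94: R from 26
Insert 19: L from 26
Insert 50: R from 26 -> L from 94
Insert 49: R from 26 -> L from 94 -> L from 50
Insert 64: R from 26 -> L from 94 -> R from 50
Insert 55: R from 26 -> L from 94 -> R from 50 -> L from 64

In-order: [19, 26, 49, 50, 55, 64, 94]


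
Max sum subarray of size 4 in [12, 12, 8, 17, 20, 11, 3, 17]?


[0:4]: 49
[1:5]: 57
[2:6]: 56
[3:7]: 51
[4:8]: 51

Max: 57 at [1:5]


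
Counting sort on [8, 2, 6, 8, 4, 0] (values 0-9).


Input: [8, 2, 6, 8, 4, 0]
Counts: [1, 0, 1, 0, 1, 0, 1, 0, 2, 0]

Sorted: [0, 2, 4, 6, 8, 8]


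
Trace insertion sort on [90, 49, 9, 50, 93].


Initial: [90, 49, 9, 50, 93]
Insert 49: [49, 90, 9, 50, 93]
Insert 9: [9, 49, 90, 50, 93]
Insert 50: [9, 49, 50, 90, 93]
Insert 93: [9, 49, 50, 90, 93]

Sorted: [9, 49, 50, 90, 93]


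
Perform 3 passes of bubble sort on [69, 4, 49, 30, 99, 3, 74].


Initial: [69, 4, 49, 30, 99, 3, 74]
Pass 1: [4, 49, 30, 69, 3, 74, 99] (5 swaps)
Pass 2: [4, 30, 49, 3, 69, 74, 99] (2 swaps)
Pass 3: [4, 30, 3, 49, 69, 74, 99] (1 swaps)

After 3 passes: [4, 30, 3, 49, 69, 74, 99]


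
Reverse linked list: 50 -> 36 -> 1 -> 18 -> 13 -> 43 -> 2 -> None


Step 1: curr=50, set curr.next=prev(None) | reversed so far: 50
Step 2: curr=36, set curr.next=prev(50) | reversed so far: 36 -> 50
Step 3: curr=1, set curr.next=prev(36) | reversed so far: 1 -> 36 -> 50
Step 4: curr=18, set curr.next=prev(1) | reversed so far: 18 -> 1 -> 36 -> 50
Step 5: curr=13, set curr.next=prev(18) | reversed so far: 13 -> 18 -> 1 -> 36 -> 50
Step 6: curr=43, set curr.next=prev(13) | reversed so far: 43 -> 13 -> 18 -> 1 -> 36 -> 50
Step 7: curr=2, set curr.next=prev(43) | reversed so far: 2 -> 43 -> 13 -> 18 -> 1 -> 36 -> 50

2 -> 43 -> 13 -> 18 -> 1 -> 36 -> 50 -> None


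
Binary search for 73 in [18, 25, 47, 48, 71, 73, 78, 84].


Step 1: lo=0, hi=7, mid=3, val=48
Step 2: lo=4, hi=7, mid=5, val=73

Found at index 5


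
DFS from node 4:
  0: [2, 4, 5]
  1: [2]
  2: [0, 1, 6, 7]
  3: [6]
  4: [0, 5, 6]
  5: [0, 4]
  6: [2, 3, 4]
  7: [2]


Visit 4, push [6, 5, 0]
Visit 0, push [5, 2]
Visit 2, push [7, 6, 1]
Visit 1, push []
Visit 6, push [3]
Visit 3, push []
Visit 7, push []
Visit 5, push []

DFS order: [4, 0, 2, 1, 6, 3, 7, 5]


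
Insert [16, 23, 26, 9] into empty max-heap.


Insert 16: [16]
Insert 23: [23, 16]
Insert 26: [26, 16, 23]
Insert 9: [26, 16, 23, 9]

Final heap: [26, 16, 23, 9]


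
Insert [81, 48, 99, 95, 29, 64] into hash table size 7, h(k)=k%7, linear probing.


Insert 81: h=4 -> slot 4
Insert 48: h=6 -> slot 6
Insert 99: h=1 -> slot 1
Insert 95: h=4, 1 probes -> slot 5
Insert 29: h=1, 1 probes -> slot 2
Insert 64: h=1, 2 probes -> slot 3

Table: [None, 99, 29, 64, 81, 95, 48]


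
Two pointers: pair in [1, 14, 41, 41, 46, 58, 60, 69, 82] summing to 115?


lo=0(1)+hi=8(82)=83
lo=1(14)+hi=8(82)=96
lo=2(41)+hi=8(82)=123
lo=2(41)+hi=7(69)=110
lo=3(41)+hi=7(69)=110
lo=4(46)+hi=7(69)=115

Yes: 46+69=115


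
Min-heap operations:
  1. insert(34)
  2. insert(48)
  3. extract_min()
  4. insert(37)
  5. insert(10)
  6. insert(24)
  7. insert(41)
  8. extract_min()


insert(34) -> [34]
insert(48) -> [34, 48]
extract_min()->34, [48]
insert(37) -> [37, 48]
insert(10) -> [10, 48, 37]
insert(24) -> [10, 24, 37, 48]
insert(41) -> [10, 24, 37, 48, 41]
extract_min()->10, [24, 41, 37, 48]

Final heap: [24, 41, 37, 48]


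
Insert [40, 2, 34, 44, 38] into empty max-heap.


Insert 40: [40]
Insert 2: [40, 2]
Insert 34: [40, 2, 34]
Insert 44: [44, 40, 34, 2]
Insert 38: [44, 40, 34, 2, 38]

Final heap: [44, 40, 34, 2, 38]


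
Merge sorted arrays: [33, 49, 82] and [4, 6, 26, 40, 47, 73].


Take 4 from B
Take 6 from B
Take 26 from B
Take 33 from A
Take 40 from B
Take 47 from B
Take 49 from A
Take 73 from B

Merged: [4, 6, 26, 33, 40, 47, 49, 73, 82]


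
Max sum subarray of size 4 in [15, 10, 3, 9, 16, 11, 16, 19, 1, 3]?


[0:4]: 37
[1:5]: 38
[2:6]: 39
[3:7]: 52
[4:8]: 62
[5:9]: 47
[6:10]: 39

Max: 62 at [4:8]


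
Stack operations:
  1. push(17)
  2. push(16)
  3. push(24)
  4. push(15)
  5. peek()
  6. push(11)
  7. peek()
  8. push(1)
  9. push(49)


push(17) -> [17]
push(16) -> [17, 16]
push(24) -> [17, 16, 24]
push(15) -> [17, 16, 24, 15]
peek()->15
push(11) -> [17, 16, 24, 15, 11]
peek()->11
push(1) -> [17, 16, 24, 15, 11, 1]
push(49) -> [17, 16, 24, 15, 11, 1, 49]

Final stack: [17, 16, 24, 15, 11, 1, 49]


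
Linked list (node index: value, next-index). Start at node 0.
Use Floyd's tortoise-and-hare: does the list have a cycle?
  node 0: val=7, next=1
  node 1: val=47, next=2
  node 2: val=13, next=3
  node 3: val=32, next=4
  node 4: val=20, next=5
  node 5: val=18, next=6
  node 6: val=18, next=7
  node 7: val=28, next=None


Floyd's tortoise (slow, +1) and hare (fast, +2):
  init: slow=0, fast=0
  step 1: slow=1, fast=2
  step 2: slow=2, fast=4
  step 3: slow=3, fast=6
  step 4: fast 6->7->None, no cycle

Cycle: no


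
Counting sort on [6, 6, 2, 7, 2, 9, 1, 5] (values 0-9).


Input: [6, 6, 2, 7, 2, 9, 1, 5]
Counts: [0, 1, 2, 0, 0, 1, 2, 1, 0, 1]

Sorted: [1, 2, 2, 5, 6, 6, 7, 9]


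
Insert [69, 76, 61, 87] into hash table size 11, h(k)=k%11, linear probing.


Insert 69: h=3 -> slot 3
Insert 76: h=10 -> slot 10
Insert 61: h=6 -> slot 6
Insert 87: h=10, 1 probes -> slot 0

Table: [87, None, None, 69, None, None, 61, None, None, None, 76]


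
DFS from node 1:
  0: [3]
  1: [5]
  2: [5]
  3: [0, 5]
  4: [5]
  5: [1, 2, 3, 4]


Visit 1, push [5]
Visit 5, push [4, 3, 2]
Visit 2, push []
Visit 3, push [0]
Visit 0, push []
Visit 4, push []

DFS order: [1, 5, 2, 3, 0, 4]


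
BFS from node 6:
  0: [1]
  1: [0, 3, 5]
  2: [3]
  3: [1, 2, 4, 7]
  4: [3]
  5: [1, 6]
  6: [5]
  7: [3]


Visit 6, enqueue [5]
Visit 5, enqueue [1]
Visit 1, enqueue [0, 3]
Visit 0, enqueue []
Visit 3, enqueue [2, 4, 7]
Visit 2, enqueue []
Visit 4, enqueue []
Visit 7, enqueue []

BFS order: [6, 5, 1, 0, 3, 2, 4, 7]


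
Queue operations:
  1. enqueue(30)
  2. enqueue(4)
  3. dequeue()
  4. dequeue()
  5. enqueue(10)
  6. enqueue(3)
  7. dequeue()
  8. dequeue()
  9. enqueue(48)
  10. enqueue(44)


enqueue(30) -> [30]
enqueue(4) -> [30, 4]
dequeue()->30, [4]
dequeue()->4, []
enqueue(10) -> [10]
enqueue(3) -> [10, 3]
dequeue()->10, [3]
dequeue()->3, []
enqueue(48) -> [48]
enqueue(44) -> [48, 44]

Final queue: [48, 44]


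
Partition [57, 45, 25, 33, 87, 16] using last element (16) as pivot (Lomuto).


Pivot: 16
Place pivot at 0: [16, 45, 25, 33, 87, 57]

Partitioned: [16, 45, 25, 33, 87, 57]


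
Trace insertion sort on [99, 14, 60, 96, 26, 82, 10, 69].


Initial: [99, 14, 60, 96, 26, 82, 10, 69]
Insert 14: [14, 99, 60, 96, 26, 82, 10, 69]
Insert 60: [14, 60, 99, 96, 26, 82, 10, 69]
Insert 96: [14, 60, 96, 99, 26, 82, 10, 69]
Insert 26: [14, 26, 60, 96, 99, 82, 10, 69]
Insert 82: [14, 26, 60, 82, 96, 99, 10, 69]
Insert 10: [10, 14, 26, 60, 82, 96, 99, 69]
Insert 69: [10, 14, 26, 60, 69, 82, 96, 99]

Sorted: [10, 14, 26, 60, 69, 82, 96, 99]


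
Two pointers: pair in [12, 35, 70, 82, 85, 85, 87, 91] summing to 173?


lo=0(12)+hi=7(91)=103
lo=1(35)+hi=7(91)=126
lo=2(70)+hi=7(91)=161
lo=3(82)+hi=7(91)=173

Yes: 82+91=173


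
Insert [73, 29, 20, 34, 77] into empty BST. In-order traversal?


Insert 73: root
Insert 29: L from 73
Insert 20: L from 73 -> L from 29
Insert 34: L from 73 -> R from 29
Insert 77: R from 73

In-order: [20, 29, 34, 73, 77]


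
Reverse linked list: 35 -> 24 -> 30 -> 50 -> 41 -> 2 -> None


Step 1: curr=35, set curr.next=prev(None) | reversed so far: 35
Step 2: curr=24, set curr.next=prev(35) | reversed so far: 24 -> 35
Step 3: curr=30, set curr.next=prev(24) | reversed so far: 30 -> 24 -> 35
Step 4: curr=50, set curr.next=prev(30) | reversed so far: 50 -> 30 -> 24 -> 35
Step 5: curr=41, set curr.next=prev(50) | reversed so far: 41 -> 50 -> 30 -> 24 -> 35
Step 6: curr=2, set curr.next=prev(41) | reversed so far: 2 -> 41 -> 50 -> 30 -> 24 -> 35

2 -> 41 -> 50 -> 30 -> 24 -> 35 -> None


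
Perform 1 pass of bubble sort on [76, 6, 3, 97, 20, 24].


Initial: [76, 6, 3, 97, 20, 24]
Pass 1: [6, 3, 76, 20, 24, 97] (4 swaps)

After 1 pass: [6, 3, 76, 20, 24, 97]


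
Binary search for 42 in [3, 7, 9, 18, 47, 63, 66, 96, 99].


Step 1: lo=0, hi=8, mid=4, val=47
Step 2: lo=0, hi=3, mid=1, val=7
Step 3: lo=2, hi=3, mid=2, val=9
Step 4: lo=3, hi=3, mid=3, val=18

Not found


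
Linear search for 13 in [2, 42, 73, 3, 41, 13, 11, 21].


i=0: 2!=13
i=1: 42!=13
i=2: 73!=13
i=3: 3!=13
i=4: 41!=13
i=5: 13==13 found!

Found at 5, 6 comps


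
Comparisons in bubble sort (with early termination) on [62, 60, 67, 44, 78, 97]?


Algorithm: bubble sort (with early termination)
Input: [62, 60, 67, 44, 78, 97]
Sorted: [44, 60, 62, 67, 78, 97]

14


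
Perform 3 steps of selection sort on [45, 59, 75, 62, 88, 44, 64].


Initial: [45, 59, 75, 62, 88, 44, 64]
Step 1: min=44 at 5
  Swap: [44, 59, 75, 62, 88, 45, 64]
Step 2: min=45 at 5
  Swap: [44, 45, 75, 62, 88, 59, 64]
Step 3: min=59 at 5
  Swap: [44, 45, 59, 62, 88, 75, 64]

After 3 steps: [44, 45, 59, 62, 88, 75, 64]


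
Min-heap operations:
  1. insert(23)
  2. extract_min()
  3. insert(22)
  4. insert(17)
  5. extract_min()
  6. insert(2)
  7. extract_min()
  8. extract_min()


insert(23) -> [23]
extract_min()->23, []
insert(22) -> [22]
insert(17) -> [17, 22]
extract_min()->17, [22]
insert(2) -> [2, 22]
extract_min()->2, [22]
extract_min()->22, []

Final heap: []


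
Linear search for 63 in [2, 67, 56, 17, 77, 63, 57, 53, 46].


i=0: 2!=63
i=1: 67!=63
i=2: 56!=63
i=3: 17!=63
i=4: 77!=63
i=5: 63==63 found!

Found at 5, 6 comps


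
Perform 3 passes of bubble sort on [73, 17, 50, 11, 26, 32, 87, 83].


Initial: [73, 17, 50, 11, 26, 32, 87, 83]
Pass 1: [17, 50, 11, 26, 32, 73, 83, 87] (6 swaps)
Pass 2: [17, 11, 26, 32, 50, 73, 83, 87] (3 swaps)
Pass 3: [11, 17, 26, 32, 50, 73, 83, 87] (1 swaps)

After 3 passes: [11, 17, 26, 32, 50, 73, 83, 87]


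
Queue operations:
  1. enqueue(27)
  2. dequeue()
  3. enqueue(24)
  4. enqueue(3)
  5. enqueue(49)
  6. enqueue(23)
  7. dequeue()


enqueue(27) -> [27]
dequeue()->27, []
enqueue(24) -> [24]
enqueue(3) -> [24, 3]
enqueue(49) -> [24, 3, 49]
enqueue(23) -> [24, 3, 49, 23]
dequeue()->24, [3, 49, 23]

Final queue: [3, 49, 23]


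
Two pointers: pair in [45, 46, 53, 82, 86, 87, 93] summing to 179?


lo=0(45)+hi=6(93)=138
lo=1(46)+hi=6(93)=139
lo=2(53)+hi=6(93)=146
lo=3(82)+hi=6(93)=175
lo=4(86)+hi=6(93)=179

Yes: 86+93=179


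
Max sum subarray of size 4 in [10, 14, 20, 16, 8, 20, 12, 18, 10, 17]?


[0:4]: 60
[1:5]: 58
[2:6]: 64
[3:7]: 56
[4:8]: 58
[5:9]: 60
[6:10]: 57

Max: 64 at [2:6]


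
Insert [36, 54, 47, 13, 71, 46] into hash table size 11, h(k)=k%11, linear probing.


Insert 36: h=3 -> slot 3
Insert 54: h=10 -> slot 10
Insert 47: h=3, 1 probes -> slot 4
Insert 13: h=2 -> slot 2
Insert 71: h=5 -> slot 5
Insert 46: h=2, 4 probes -> slot 6

Table: [None, None, 13, 36, 47, 71, 46, None, None, None, 54]


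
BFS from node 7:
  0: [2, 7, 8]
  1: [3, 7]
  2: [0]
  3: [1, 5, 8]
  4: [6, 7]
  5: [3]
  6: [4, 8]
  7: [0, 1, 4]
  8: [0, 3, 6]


Visit 7, enqueue [0, 1, 4]
Visit 0, enqueue [2, 8]
Visit 1, enqueue [3]
Visit 4, enqueue [6]
Visit 2, enqueue []
Visit 8, enqueue []
Visit 3, enqueue [5]
Visit 6, enqueue []
Visit 5, enqueue []

BFS order: [7, 0, 1, 4, 2, 8, 3, 6, 5]


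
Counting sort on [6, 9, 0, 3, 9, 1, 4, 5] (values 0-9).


Input: [6, 9, 0, 3, 9, 1, 4, 5]
Counts: [1, 1, 0, 1, 1, 1, 1, 0, 0, 2]

Sorted: [0, 1, 3, 4, 5, 6, 9, 9]


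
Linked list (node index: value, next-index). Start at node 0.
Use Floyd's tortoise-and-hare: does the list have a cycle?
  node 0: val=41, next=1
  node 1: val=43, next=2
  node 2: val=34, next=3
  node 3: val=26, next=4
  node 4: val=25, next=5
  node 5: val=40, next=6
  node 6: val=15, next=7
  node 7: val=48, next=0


Floyd's tortoise (slow, +1) and hare (fast, +2):
  init: slow=0, fast=0
  step 1: slow=1, fast=2
  step 2: slow=2, fast=4
  step 3: slow=3, fast=6
  step 4: slow=4, fast=0
  step 5: slow=5, fast=2
  step 6: slow=6, fast=4
  step 7: slow=7, fast=6
  step 8: slow=0, fast=0
  slow == fast at node 0: cycle detected

Cycle: yes


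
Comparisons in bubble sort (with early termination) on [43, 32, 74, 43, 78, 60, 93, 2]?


Algorithm: bubble sort (with early termination)
Input: [43, 32, 74, 43, 78, 60, 93, 2]
Sorted: [2, 32, 43, 43, 60, 74, 78, 93]

28


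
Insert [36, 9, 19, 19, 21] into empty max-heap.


Insert 36: [36]
Insert 9: [36, 9]
Insert 19: [36, 9, 19]
Insert 19: [36, 19, 19, 9]
Insert 21: [36, 21, 19, 9, 19]

Final heap: [36, 21, 19, 9, 19]


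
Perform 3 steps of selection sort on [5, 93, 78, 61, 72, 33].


Initial: [5, 93, 78, 61, 72, 33]
Step 1: min=5 at 0
  Swap: [5, 93, 78, 61, 72, 33]
Step 2: min=33 at 5
  Swap: [5, 33, 78, 61, 72, 93]
Step 3: min=61 at 3
  Swap: [5, 33, 61, 78, 72, 93]

After 3 steps: [5, 33, 61, 78, 72, 93]


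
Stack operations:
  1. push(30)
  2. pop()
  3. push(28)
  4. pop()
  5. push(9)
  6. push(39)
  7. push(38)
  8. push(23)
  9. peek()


push(30) -> [30]
pop()->30, []
push(28) -> [28]
pop()->28, []
push(9) -> [9]
push(39) -> [9, 39]
push(38) -> [9, 39, 38]
push(23) -> [9, 39, 38, 23]
peek()->23

Final stack: [9, 39, 38, 23]
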